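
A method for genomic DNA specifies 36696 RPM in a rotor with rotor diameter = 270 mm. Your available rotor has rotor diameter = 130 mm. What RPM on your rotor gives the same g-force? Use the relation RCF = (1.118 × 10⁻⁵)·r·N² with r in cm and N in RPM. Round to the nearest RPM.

≈ 52885 RPM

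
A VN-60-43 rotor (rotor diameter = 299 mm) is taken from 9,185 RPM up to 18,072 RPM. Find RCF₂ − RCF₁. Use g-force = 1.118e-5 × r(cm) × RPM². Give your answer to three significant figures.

r = 299 mm / 2 = 149.5 mm = 14.95 cm
RCF₁ = 1.118 × 10⁻⁵ × 14.95 × (9185)² = 1.118 × 10⁻⁵ × 14.95 × 84,364,225 ≈ 14,100.7 × g
RCF₂ = 1.118 × 10⁻⁵ × 14.95 × (18072)² = 1.118 × 10⁻⁵ × 14.95 × 326,597,184 ≈ 54,587.8 × g
Increase = 54,587.8 − 14,100.7 = 40,487.1

40500 ×g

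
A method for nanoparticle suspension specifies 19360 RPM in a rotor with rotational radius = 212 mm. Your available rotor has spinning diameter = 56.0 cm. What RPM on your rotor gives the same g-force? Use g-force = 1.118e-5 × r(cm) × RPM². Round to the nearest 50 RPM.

Original rotor: r = 212 mm = 21.2 cm
RCF = 1.118 × 10⁻⁵ × r × N²
RCF_original = 1.118 × 10⁻⁵ × 21.2 × (19360)² = 1.118 × 10⁻⁵ × 21.2 × 374,809,600 ≈ 88,835.9 × g
Your rotor: r = 56.0 / 2 = 28 cm
88,835.9 = 1.118 × 10⁻⁵ × 28 × N²
N² = 88,835.9 / (31.304 × 10⁻⁵) = 283,784,500
N ≈ √283,784,500 ≈ 16,845.9

≈ 16850 RPM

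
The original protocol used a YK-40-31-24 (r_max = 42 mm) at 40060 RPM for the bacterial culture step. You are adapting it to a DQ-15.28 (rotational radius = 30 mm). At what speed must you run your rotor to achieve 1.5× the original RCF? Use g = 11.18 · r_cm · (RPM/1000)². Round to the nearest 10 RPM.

Original rotor: r = 42 mm = 4.2 cm
RCF = 11.18 × r × (N/1000)²
RCF_original = 11.18 × 4.2 × (40.06)² = 11.18 × 4.2 × 1,604.8036 ≈ 75,355.2 × g
Target RCF = 1.5 × 75,355.2 ≈ 113,032.8 × g
Your rotor: r = 30 mm = 3.0 cm
113,032.8 = 11.18 × 3 × (N/1000)²
(N/1000)² = 113,032.8 / 33.54 = 3370.089
N = 1000 × √3370.089 ≈ 58,052.5

58050 RPM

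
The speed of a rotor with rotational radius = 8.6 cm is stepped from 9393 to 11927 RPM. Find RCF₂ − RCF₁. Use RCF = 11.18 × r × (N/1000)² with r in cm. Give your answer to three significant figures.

5190 x g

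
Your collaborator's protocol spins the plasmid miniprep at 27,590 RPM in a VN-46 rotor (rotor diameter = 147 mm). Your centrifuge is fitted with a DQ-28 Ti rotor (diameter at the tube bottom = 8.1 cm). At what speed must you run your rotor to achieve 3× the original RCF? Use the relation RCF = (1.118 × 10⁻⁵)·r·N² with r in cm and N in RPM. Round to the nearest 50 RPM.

≈ 64400 RPM

Original rotor: r = 147 mm / 2 = 73.5 mm = 7.35 cm
RCF_original = 1.118 × 10⁻⁵ × 7.35 × (27590)² = 1.118 × 10⁻⁵ × 7.35 × 761,208,100 ≈ 62,550.8 × g
Target RCF = 3 × 62,550.8 ≈ 187,652.4 × g
Your rotor: r = 8.1 / 2 = 4.05 cm
187,652.4 = 1.118 × 10⁻⁵ × 4.05 × N²
N² = 187,652.4 / (4.5279 × 10⁻⁵) = 4,144,358,312
N ≈ √4,144,358,312 ≈ 64,376.7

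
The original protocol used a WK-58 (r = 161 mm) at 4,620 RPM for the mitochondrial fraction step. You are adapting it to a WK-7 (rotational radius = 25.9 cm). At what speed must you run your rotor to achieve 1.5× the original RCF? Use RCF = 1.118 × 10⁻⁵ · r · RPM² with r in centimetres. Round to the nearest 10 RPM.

≈ 4460 RPM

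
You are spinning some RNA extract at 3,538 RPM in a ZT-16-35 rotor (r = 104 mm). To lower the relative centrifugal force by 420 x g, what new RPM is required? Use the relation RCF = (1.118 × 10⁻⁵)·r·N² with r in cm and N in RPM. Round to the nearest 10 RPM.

N₂ ≈ 2980 RPM

r = 104 mm = 10.4 cm
Current RCF = 1.118 × 10⁻⁵ × 10.4 × (3538)² = 1.118 × 10⁻⁵ × 10.4 × 12,517,444 ≈ 1,455.4 × g
Target RCF = 1,455.4 − 420 = 1,035.4 × g
N² = 1,035.4 / (11.6272 × 10⁻⁵) = 8,904,981
N ≈ √8,904,981 ≈ 2,984.1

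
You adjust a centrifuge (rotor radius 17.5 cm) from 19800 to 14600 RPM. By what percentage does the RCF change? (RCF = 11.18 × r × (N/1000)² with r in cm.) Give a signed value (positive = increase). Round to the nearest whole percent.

-46%

RCF ∝ N², so the ratio is (14600/19800)² = (0.737374)² = 0.5437.
Change = 0.5437 − 1 = -0.4563 → -45.6%.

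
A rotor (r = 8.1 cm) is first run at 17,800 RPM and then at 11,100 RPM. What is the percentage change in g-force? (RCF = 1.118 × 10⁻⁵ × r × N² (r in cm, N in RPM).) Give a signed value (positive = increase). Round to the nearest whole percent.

-61%

RCF ∝ N², so the ratio is (11100/17800)² = (0.623596)² = 0.3889.
Change = 0.3889 − 1 = -0.6111 → -61.1%.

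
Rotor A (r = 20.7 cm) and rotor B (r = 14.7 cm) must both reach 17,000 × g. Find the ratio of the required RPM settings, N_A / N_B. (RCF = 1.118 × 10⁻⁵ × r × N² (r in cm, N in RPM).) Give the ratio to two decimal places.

0.84

At fixed RCF, N ∝ 1/√r, so N_A/N_B = √(r_B/r_A) = √(14.7/20.7) = √0.710145 = 0.8427.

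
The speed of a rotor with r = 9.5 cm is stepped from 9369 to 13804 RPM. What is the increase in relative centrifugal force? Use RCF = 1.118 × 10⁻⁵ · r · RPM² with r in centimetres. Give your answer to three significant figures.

≈ 10900 g

RCF₁ = 1.118 × 10⁻⁵ × 9.5 × (9369)² = 1.118 × 10⁻⁵ × 9.5 × 87,778,161 ≈ 9,322.9 × g
RCF₂ = 1.118 × 10⁻⁵ × 9.5 × (13804)² = 1.118 × 10⁻⁵ × 9.5 × 190,550,416 ≈ 20,238.4 × g
Increase = 20,238.4 − 9,322.9 = 10,915.5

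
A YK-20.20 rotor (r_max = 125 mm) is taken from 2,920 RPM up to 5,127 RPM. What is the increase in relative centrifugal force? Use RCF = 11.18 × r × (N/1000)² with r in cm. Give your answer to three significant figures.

r = 125 mm = 12.5 cm
RCF₁ = 11.18 × 12.5 × (2.92)² = 11.18 × 12.5 × 8.5264 ≈ 1,191.6 × g
RCF₂ = 11.18 × 12.5 × (5.127)² = 11.18 × 12.5 × 26.286129 ≈ 3,673.5 × g
Increase = 3,673.5 − 1,191.6 = 2,481.9

≈ 2480 ×g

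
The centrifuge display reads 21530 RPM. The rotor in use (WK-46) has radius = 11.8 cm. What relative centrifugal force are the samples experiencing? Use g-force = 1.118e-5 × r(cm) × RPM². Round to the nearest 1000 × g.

≈ 61000 x g

RCF = 1.118 × 10⁻⁵ × 11.8 × (21530)² = 1.118 × 10⁻⁵ × 11.8 × 463,540,900 ≈ 61,152.2 × g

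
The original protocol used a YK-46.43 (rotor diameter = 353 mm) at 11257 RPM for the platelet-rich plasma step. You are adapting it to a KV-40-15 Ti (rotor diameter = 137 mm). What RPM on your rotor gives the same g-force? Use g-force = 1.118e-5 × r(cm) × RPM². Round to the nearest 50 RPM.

Original rotor: r = 353 mm / 2 = 176.5 mm = 17.65 cm
RCF_original = 1.118 × 10⁻⁵ × 17.65 × (11257)² = 1.118 × 10⁻⁵ × 17.65 × 126,720,049 ≈ 25,005.3 × g
Your rotor: r = 137 mm / 2 = 68.5 mm = 6.85 cm
25,005.3 = 1.118 × 10⁻⁵ × 6.85 × N²
N² = 25,005.3 / (7.6583 × 10⁻⁵) = 326,512,411
N ≈ √326,512,411 ≈ 18,069.7

≈ 18050 RPM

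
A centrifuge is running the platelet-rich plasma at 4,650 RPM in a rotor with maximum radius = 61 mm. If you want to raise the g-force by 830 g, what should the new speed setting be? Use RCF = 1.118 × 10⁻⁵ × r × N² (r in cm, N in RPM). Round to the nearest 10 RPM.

5810 RPM

r = 61 mm = 6.1 cm
Current RCF = 1.118 × 10⁻⁵ × 6.1 × (4650)² = 1.118 × 10⁻⁵ × 6.1 × 21,622,500 ≈ 1,474.6 × g
Target RCF = 1,474.6 + 830 = 2,304.6 × g
N² = 2,304.6 / (6.8198 × 10⁻⁵) = 33,792,780
N ≈ √33,792,780 ≈ 5,813.2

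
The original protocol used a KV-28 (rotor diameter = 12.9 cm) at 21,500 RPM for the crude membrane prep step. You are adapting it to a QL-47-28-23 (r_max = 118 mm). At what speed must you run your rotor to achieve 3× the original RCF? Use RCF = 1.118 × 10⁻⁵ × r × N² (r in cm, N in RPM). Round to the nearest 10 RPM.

Original rotor: r = 12.9 / 2 = 6.45 cm
RCF_original = 1.118 × 10⁻⁵ × 6.45 × (21500)² = 1.118 × 10⁻⁵ × 6.45 × 462,250,000 ≈ 33,333.3 × g
Target RCF = 3 × 33,333.3 ≈ 99,999.9 × g
Your rotor: r = 118 mm = 11.8 cm
99,999.9 = 1.118 × 10⁻⁵ × 11.8 × N²
N² = 99,999.9 / (13.1924 × 10⁻⁵) = 758,011,431
N ≈ √758,011,431 ≈ 27,532.0

27530 RPM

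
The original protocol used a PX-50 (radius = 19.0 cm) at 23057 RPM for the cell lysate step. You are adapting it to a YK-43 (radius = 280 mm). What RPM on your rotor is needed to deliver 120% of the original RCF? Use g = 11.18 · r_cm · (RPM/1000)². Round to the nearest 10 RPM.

20810 RPM

RCF_original = 11.18 × 19 × (23.057)² = 11.18 × 19 × 531.625249 ≈ 112,927.8 × g
Target RCF = 1.2 × 112,927.8 ≈ 135,513.4 × g
Your rotor: r = 280 mm = 28.0 cm
135,513.4 = 11.18 × 28 × (N/1000)²
(N/1000)² = 135,513.4 / 313.04 = 432.8948
N = 1000 × √432.8948 ≈ 20,806.1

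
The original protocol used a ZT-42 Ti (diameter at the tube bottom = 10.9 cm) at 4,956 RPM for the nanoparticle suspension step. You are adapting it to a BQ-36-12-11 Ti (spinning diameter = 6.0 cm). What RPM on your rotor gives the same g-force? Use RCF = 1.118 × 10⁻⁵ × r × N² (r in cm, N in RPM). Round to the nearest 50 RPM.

Original rotor: r = 10.9 / 2 = 5.45 cm
RCF_original = 1.118 × 10⁻⁵ × 5.45 × (4956)² = 1.118 × 10⁻⁵ × 5.45 × 24,561,936 ≈ 1,496.6 × g
Your rotor: r = 6.0 / 2 = 3 cm
1,496.6 = 1.118 × 10⁻⁵ × 3 × N²
N² = 1,496.6 / (3.354 × 10⁻⁵) = 44,621,348
N ≈ √44,621,348 ≈ 6,679.9

≈ 6700 RPM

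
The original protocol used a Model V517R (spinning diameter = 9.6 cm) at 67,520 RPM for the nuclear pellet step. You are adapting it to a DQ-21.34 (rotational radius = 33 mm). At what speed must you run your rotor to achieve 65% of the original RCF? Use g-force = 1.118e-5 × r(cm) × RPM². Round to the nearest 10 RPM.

Original rotor: r = 9.6 / 2 = 4.8 cm
RCF_original = 1.118 × 10⁻⁵ × 4.8 × (67520)² = 1.118 × 10⁻⁵ × 4.8 × 4,558,950,400 ≈ 244,651.5 × g
Target RCF = 0.65 × 244,651.5 ≈ 159,023.5 × g
Your rotor: r = 33 mm = 3.3 cm
159,023.5 = 1.118 × 10⁻⁵ × 3.3 × N²
N² = 159,023.5 / (3.6894 × 10⁻⁵) = 4,310,280,804
N ≈ √4,310,280,804 ≈ 65,652.7

65650 RPM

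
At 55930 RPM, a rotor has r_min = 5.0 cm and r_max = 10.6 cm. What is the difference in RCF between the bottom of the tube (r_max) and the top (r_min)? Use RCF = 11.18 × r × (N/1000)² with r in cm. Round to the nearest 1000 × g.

ΔRCF ≈ 196000 x g

RCF_max = 11.18 × 10.6 × (55.93)² = 11.18 × 10.6 × 3,128.1649 ≈ 370,712.6 × g
RCF_min = 11.18 × 5 × (55.93)² = 11.18 × 5 × 3,128.1649 ≈ 174,864.4 × g
ΔRCF = 370,712.6 − 174,864.4 = 195,848.2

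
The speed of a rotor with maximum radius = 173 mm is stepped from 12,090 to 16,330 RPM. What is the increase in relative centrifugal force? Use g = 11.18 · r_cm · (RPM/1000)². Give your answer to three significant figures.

r = 173 mm = 17.3 cm
RCF₁ = 11.18 × 17.3 × (12.09)² = 11.18 × 17.3 × 146.1681 ≈ 28,271 × g
RCF₂ = 11.18 × 17.3 × (16.33)² = 11.18 × 17.3 × 266.6689 ≈ 51,577.5 × g
Increase = 51,577.5 − 28,271 = 23,306.5

23300 x g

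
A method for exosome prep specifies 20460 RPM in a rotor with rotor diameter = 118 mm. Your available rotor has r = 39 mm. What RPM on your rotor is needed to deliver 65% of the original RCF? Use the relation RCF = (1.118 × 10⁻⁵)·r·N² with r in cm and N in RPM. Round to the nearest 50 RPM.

Original rotor: r = 118 mm / 2 = 59 mm = 5.9 cm
RCF = 1.118 × 10⁻⁵ × r × N²
RCF_original = 1.118 × 10⁻⁵ × 5.9 × (20460)² = 1.118 × 10⁻⁵ × 5.9 × 418,611,600 ≈ 27,612.5 × g
Target RCF = 0.65 × 27,612.5 ≈ 17,948.1 × g
Your rotor: r = 39 mm = 3.9 cm
17,948.1 = 1.118 × 10⁻⁵ × 3.9 × N²
N² = 17,948.1 / (4.3602 × 10⁻⁵) = 411,634,787
N ≈ √411,634,787 ≈ 20,288.8

20300 RPM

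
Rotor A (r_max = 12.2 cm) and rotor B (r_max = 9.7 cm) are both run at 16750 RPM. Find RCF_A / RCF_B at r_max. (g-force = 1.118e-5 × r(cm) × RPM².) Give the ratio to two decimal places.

1.26

At fixed N, RCF ∝ r, so RCF_A/RCF_B = r_A/r_B = 12.2 / 9.7 = 1.2577.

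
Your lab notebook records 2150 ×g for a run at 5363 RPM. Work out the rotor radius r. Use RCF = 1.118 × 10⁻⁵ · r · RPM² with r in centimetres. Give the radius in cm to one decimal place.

6.7 cm

2150 = 1.118 × 10⁻⁵ × r × (5363)²
r = 2150 / (1.118 × 10⁻⁵ × 28,761,769) = 2150 / 321.5566 ≈ 6.686 cm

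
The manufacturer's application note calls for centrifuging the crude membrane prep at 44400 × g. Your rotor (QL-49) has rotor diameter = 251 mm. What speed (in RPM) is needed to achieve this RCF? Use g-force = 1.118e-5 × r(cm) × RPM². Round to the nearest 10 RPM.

r = 251 mm / 2 = 125.5 mm = 12.55 cm
44,400 = 1.118 × 10⁻⁵ × 12.55 × N²
N² = 44,400 / (14.0309 × 10⁻⁵) = 316,444,419
N ≈ √316,444,419 ≈ 17,788.9

N ≈ 17790 RPM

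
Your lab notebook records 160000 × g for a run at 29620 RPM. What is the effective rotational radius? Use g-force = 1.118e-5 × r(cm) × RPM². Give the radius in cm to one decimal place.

RCF = 1.118 × 10⁻⁵ × r × N²
160000 = 1.118 × 10⁻⁵ × r × (29620)²
r = 160000 / (1.118 × 10⁻⁵ × 877,344,400) = 160000 / 9808.71 ≈ 16.312 cm

≈ 16.3 cm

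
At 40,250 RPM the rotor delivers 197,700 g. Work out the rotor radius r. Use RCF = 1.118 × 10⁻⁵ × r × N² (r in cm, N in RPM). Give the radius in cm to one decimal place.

197700 = 1.118 × 10⁻⁵ × r × (40250)²
r = 197700 / (1.118 × 10⁻⁵ × 1,620,062,500) = 197700 / 18112.3 ≈ 10.915 cm

10.9 cm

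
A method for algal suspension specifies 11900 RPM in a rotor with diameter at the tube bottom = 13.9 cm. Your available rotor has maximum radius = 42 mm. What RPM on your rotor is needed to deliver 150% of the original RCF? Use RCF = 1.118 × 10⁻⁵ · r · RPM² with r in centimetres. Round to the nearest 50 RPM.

Original rotor: r = 13.9 / 2 = 6.95 cm
RCF = 1.118 × 10⁻⁵ × r × N²
RCF_original = 1.118 × 10⁻⁵ × 6.95 × (11900)² = 1.118 × 10⁻⁵ × 6.95 × 141,610,000 ≈ 11,003.2 × g
Target RCF = 1.5 × 11,003.2 ≈ 16,504.8 × g
Your rotor: r = 42 mm = 4.2 cm
16,504.8 = 1.118 × 10⁻⁵ × 4.2 × N²
N² = 16,504.8 / (4.6956 × 10⁻⁵) = 351,495,017
N ≈ √351,495,017 ≈ 18,748.2

18750 RPM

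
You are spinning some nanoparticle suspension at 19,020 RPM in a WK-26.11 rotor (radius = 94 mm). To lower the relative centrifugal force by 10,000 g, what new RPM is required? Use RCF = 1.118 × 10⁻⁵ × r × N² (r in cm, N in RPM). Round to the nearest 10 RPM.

N₂ ≈ 16330 RPM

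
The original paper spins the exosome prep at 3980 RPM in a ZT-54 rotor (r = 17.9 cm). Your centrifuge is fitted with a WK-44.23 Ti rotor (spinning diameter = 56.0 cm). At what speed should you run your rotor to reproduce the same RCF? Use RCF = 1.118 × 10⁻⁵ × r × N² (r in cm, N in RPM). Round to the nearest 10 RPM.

3180 RPM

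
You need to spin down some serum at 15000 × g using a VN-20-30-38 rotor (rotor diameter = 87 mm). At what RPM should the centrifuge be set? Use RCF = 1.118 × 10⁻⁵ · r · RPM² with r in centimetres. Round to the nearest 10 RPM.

r = 87 mm / 2 = 43.5 mm = 4.35 cm
15,000 = 1.118 × 10⁻⁵ × 4.35 × N²
N² = 15,000 / (4.8633 × 10⁻⁵) = 308,432,546
N ≈ √308,432,546 ≈ 17,562.2

17560 RPM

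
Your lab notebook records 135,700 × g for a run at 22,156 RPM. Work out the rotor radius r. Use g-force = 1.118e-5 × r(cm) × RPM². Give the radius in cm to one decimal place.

24.7 cm

RCF = 1.118 × 10⁻⁵ × r × N²
135700 = 1.118 × 10⁻⁵ × r × (22156)²
r = 135700 / (1.118 × 10⁻⁵ × 490,888,336) = 135700 / 5488.132 ≈ 24.726 cm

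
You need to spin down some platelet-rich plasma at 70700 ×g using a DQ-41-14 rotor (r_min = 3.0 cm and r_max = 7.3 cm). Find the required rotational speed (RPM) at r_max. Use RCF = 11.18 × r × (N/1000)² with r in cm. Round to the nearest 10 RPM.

N ≈ 29430 RPM

Use r_max = 7.3 cm.
70,700 = 11.18 × 7.3 × (N/1000)²
(N/1000)² = 70,700 / 81.614 = 866.2729
N = 1000 × √866.2729 ≈ 29,432.5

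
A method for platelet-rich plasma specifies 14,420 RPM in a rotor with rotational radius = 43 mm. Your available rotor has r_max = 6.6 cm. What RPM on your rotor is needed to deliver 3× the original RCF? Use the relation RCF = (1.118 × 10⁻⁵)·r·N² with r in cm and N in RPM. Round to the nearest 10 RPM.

20160 RPM

Original rotor: r = 43 mm = 4.3 cm
RCF_original = 1.118 × 10⁻⁵ × 4.3 × (14420)² = 1.118 × 10⁻⁵ × 4.3 × 207,936,400 ≈ 9,996.3 × g
Target RCF = 3 × 9,996.3 ≈ 29,988.9 × g
29,988.9 = 1.118 × 10⁻⁵ × 6.6 × N²
N² = 29,988.9 / (7.3788 × 10⁻⁵) = 406,419,743
N ≈ √406,419,743 ≈ 20,159.9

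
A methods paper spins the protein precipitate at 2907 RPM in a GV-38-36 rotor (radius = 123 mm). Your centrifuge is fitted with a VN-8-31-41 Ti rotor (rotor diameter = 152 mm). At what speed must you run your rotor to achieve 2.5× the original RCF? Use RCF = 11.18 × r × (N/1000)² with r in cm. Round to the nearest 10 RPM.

Original rotor: r = 123 mm = 12.3 cm
RCF = 11.18 × r × (N/1000)²
RCF_original = 11.18 × 12.3 × (2.907)² = 11.18 × 12.3 × 8.450649 ≈ 1,162.1 × g
Target RCF = 2.5 × 1,162.1 ≈ 2,905.2 × g
Your rotor: r = 152 mm / 2 = 76 mm = 7.6 cm
2,905.2 = 11.18 × 7.6 × (N/1000)²
(N/1000)² = 2,905.2 / 84.968 = 34.1917
N = 1000 × √34.1917 ≈ 5,847.4

≈ 5850 RPM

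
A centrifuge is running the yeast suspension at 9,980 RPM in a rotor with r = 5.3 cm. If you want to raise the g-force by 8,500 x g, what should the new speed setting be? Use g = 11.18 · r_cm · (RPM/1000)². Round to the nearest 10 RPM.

15590 RPM

Current RCF = 11.18 × 5.3 × (9.98)² = 11.18 × 5.3 × 99.6004 ≈ 5,901.7 × g
Target RCF = 5,901.7 + 8,500 = 14,401.7 × g
(N/1000)² = 14,401.7 / 59.254 = 243.0503
N = 1000 × √243.0503 ≈ 15,590.1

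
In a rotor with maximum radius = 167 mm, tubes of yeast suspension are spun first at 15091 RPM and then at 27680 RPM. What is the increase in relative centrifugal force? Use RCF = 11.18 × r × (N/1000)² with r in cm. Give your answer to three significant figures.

r = 167 mm = 16.7 cm
RCF₁ = 11.18 × 16.7 × (15.091)² = 11.18 × 16.7 × 227.738281 ≈ 42,520.1 × g
RCF₂ = 11.18 × 16.7 × (27.68)² = 11.18 × 16.7 × 766.1824 ≈ 143,050.9 × g
Increase = 143,050.9 − 42,520.1 = 100,530.8

101000 x g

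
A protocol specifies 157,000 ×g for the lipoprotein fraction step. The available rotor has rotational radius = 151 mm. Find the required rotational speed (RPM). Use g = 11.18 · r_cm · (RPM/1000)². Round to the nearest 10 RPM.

r = 151 mm = 15.1 cm
157,000 = 11.18 × 15.1 × (N/1000)²
(N/1000)² = 157,000 / 168.818 = 929.9956
N = 1000 × √929.9956 ≈ 30,495.8

30500 RPM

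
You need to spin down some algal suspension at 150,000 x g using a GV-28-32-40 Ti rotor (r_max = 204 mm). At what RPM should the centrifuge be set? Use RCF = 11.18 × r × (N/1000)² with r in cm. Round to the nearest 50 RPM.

N ≈ 25650 RPM

r = 204 mm = 20.4 cm
150,000 = 11.18 × 20.4 × (N/1000)²
(N/1000)² = 150,000 / 228.072 = 657.687
N = 1000 × √657.687 ≈ 25,645.4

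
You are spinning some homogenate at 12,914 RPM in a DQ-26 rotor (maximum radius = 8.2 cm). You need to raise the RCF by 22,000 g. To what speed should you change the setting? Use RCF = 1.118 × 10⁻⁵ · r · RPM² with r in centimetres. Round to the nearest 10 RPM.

Current RCF = 1.118 × 10⁻⁵ × 8.2 × (12914)² = 1.118 × 10⁻⁵ × 8.2 × 166,771,396 ≈ 15,288.9 × g
Target RCF = 15,288.9 + 22,000 = 37,288.9 × g
N² = 37,288.9 / (9.1676 × 10⁻⁵) = 406,746,586
N ≈ √406,746,586 ≈ 20,168.0

≈ 20170 RPM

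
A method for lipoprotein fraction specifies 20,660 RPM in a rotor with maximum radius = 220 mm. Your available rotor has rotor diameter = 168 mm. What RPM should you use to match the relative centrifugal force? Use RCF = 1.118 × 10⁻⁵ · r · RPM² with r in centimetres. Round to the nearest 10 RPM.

≈ 33440 RPM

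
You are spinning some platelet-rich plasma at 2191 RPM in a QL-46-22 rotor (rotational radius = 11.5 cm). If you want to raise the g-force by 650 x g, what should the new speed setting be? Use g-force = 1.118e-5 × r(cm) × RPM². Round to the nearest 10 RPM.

N₂ ≈ 3140 RPM

Current RCF = 1.118 × 10⁻⁵ × 11.5 × (2191)² = 1.118 × 10⁻⁵ × 11.5 × 4,800,481 ≈ 617.2 × g
Target RCF = 617.2 + 650 = 1,267.2 × g
N² = 1,267.2 / (12.857 × 10⁻⁵) = 9,856,110
N ≈ √9,856,110 ≈ 3,139.4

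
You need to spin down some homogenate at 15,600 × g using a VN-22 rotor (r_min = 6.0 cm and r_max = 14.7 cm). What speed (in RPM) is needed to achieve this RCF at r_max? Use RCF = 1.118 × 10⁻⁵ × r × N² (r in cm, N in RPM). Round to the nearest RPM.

N ≈ 9743 RPM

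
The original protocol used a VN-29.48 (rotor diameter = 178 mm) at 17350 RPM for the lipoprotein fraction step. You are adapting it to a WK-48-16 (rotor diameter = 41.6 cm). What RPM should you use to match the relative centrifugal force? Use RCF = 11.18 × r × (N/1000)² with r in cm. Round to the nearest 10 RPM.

≈ 11350 RPM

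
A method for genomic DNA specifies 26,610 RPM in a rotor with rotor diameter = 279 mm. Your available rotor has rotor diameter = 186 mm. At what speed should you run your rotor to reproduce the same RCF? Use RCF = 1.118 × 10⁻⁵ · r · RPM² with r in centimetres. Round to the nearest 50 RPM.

≈ 32600 RPM

Original rotor: r = 279 mm / 2 = 139.5 mm = 13.95 cm
RCF_original = 1.118 × 10⁻⁵ × 13.95 × (26610)² = 1.118 × 10⁻⁵ × 13.95 × 708,092,100 ≈ 110,434.8 × g
Your rotor: r = 186 mm / 2 = 93 mm = 9.3 cm
110,434.8 = 1.118 × 10⁻⁵ × 9.3 × N²
N² = 110,434.8 / (10.3974 × 10⁻⁵) = 1,062,138,612
N ≈ √1,062,138,612 ≈ 32,590.5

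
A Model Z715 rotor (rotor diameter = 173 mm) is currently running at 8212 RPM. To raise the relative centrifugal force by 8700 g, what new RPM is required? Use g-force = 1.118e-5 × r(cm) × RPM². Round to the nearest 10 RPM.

12550 RPM

r = 173 mm / 2 = 86.5 mm = 8.65 cm
Current RCF = 1.118 × 10⁻⁵ × 8.65 × (8212)² = 1.118 × 10⁻⁵ × 8.65 × 67,436,944 ≈ 6,521.6 × g
Target RCF = 6,521.6 + 8,700 = 15,221.6 × g
N² = 15,221.6 / (9.6707 × 10⁻⁵) = 157,399,154
N ≈ √157,399,154 ≈ 12,545.9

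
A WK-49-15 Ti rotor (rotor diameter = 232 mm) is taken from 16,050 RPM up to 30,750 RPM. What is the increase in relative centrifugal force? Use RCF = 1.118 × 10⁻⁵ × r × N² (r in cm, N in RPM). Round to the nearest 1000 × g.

r = 232 mm / 2 = 116 mm = 11.6 cm
RCF₁ = 1.118 × 10⁻⁵ × 11.6 × (16050)² = 1.118 × 10⁻⁵ × 11.6 × 257,602,500 ≈ 33,408 × g
RCF₂ = 1.118 × 10⁻⁵ × 11.6 × (30750)² = 1.118 × 10⁻⁵ × 11.6 × 945,562,500 ≈ 122,628.1 × g
Increase = 122,628.1 − 33,408 = 89,220.1

89000 × g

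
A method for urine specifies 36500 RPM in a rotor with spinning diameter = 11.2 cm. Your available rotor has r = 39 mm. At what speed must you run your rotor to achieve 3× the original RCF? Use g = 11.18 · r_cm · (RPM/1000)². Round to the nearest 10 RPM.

75760 RPM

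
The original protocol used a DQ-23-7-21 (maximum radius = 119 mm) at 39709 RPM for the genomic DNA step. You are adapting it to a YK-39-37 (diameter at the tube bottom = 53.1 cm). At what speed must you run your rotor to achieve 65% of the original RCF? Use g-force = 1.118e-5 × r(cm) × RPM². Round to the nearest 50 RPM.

21450 RPM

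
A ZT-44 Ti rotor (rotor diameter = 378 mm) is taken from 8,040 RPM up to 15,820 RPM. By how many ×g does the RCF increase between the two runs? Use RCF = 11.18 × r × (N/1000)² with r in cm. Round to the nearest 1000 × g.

39000 ×g

r = 378 mm / 2 = 189 mm = 18.9 cm
RCF₁ = 11.18 × 18.9 × (8.04)² = 11.18 × 18.9 × 64.6416 ≈ 13,658.9 × g
RCF₂ = 11.18 × 18.9 × (15.82)² = 11.18 × 18.9 × 250.2724 ≈ 52,883.1 × g
Increase = 52,883.1 − 13,658.9 = 39,224.2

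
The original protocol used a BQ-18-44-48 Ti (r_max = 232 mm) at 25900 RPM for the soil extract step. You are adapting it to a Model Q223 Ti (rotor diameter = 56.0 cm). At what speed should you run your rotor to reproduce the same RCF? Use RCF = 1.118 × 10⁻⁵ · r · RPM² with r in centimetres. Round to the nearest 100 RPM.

Original rotor: r = 232 mm = 23.2 cm
RCF_original = 1.118 × 10⁻⁵ × 23.2 × (25900)² = 1.118 × 10⁻⁵ × 23.2 × 670,810,000 ≈ 173,992 × g
Your rotor: r = 56.0 / 2 = 28 cm
173,992 = 1.118 × 10⁻⁵ × 28 × N²
N² = 173,992 / (31.304 × 10⁻⁵) = 555,813,953
N ≈ √555,813,953 ≈ 23,575.7

≈ 23600 RPM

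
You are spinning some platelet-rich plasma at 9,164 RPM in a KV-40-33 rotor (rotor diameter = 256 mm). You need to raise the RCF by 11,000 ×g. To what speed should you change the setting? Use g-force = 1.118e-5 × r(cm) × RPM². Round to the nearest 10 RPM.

12680 RPM

r = 256 mm / 2 = 128 mm = 12.8 cm
Current RCF = 1.118 × 10⁻⁵ × 12.8 × (9164)² = 1.118 × 10⁻⁵ × 12.8 × 83,978,896 ≈ 12,017.7 × g
Target RCF = 12,017.7 + 11,000 = 23,017.7 × g
N² = 23,017.7 / (14.3104 × 10⁻⁵) = 160,845,958
N ≈ √160,845,958 ≈ 12,682.5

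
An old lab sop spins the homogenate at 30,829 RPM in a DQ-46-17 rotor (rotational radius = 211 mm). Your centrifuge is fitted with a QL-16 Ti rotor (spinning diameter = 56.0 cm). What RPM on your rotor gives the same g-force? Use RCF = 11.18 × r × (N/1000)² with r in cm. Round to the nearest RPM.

≈ 26762 RPM

Original rotor: r = 211 mm = 21.1 cm
RCF_original = 11.18 × 21.1 × (30.829)² = 11.18 × 21.1 × 950.427241 ≈ 224,203.9 × g
Your rotor: r = 56.0 / 2 = 28 cm
224,203.9 = 11.18 × 28 × (N/1000)²
(N/1000)² = 224,203.9 / 313.04 = 716.2149
N = 1000 × √716.2149 ≈ 26,762.2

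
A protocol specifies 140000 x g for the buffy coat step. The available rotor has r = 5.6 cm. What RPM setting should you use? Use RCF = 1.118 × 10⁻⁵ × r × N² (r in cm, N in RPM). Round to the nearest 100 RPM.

N ≈ 47300 RPM

140,000 = 1.118 × 10⁻⁵ × 5.6 × N²
N² = 140,000 / (6.2608 × 10⁻⁵) = 2,236,135,957
N ≈ √2,236,135,957 ≈ 47,287.8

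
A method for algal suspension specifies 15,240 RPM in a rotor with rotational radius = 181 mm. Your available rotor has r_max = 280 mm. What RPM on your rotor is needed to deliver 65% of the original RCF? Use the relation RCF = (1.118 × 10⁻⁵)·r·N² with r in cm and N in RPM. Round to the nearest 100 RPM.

9900 RPM

Original rotor: r = 181 mm = 18.1 cm
RCF = 1.118 × 10⁻⁵ × r × N²
RCF_original = 1.118 × 10⁻⁵ × 18.1 × (15240)² = 1.118 × 10⁻⁵ × 18.1 × 232,257,600 ≈ 46,999.2 × g
Target RCF = 0.65 × 46,999.2 ≈ 30,549.5 × g
Your rotor: r = 280 mm = 28.0 cm
30,549.5 = 1.118 × 10⁻⁵ × 28 × N²
N² = 30,549.5 / (31.304 × 10⁻⁵) = 97,589,765
N ≈ √97,589,765 ≈ 9,878.8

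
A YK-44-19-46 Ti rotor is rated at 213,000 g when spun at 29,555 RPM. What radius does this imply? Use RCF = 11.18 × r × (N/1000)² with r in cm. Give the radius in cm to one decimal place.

213000 = 11.18 × r × (29.555)²
r = 213000 / (11.18 × 873.498025) = 213000 / 9765.708 ≈ 21.811 cm

r ≈ 21.8 cm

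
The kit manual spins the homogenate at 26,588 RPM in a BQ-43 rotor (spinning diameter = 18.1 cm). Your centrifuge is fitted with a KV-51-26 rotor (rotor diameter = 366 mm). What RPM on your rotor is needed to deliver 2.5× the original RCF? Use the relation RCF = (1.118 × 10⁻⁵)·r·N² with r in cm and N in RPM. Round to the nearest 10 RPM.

Original rotor: r = 18.1 / 2 = 9.05 cm
RCF = 1.118 × 10⁻⁵ × r × N²
RCF_original = 1.118 × 10⁻⁵ × 9.05 × (26588)² = 1.118 × 10⁻⁵ × 9.05 × 706,921,744 ≈ 71,525.6 × g
Target RCF = 2.5 × 71,525.6 ≈ 178,814 × g
Your rotor: r = 366 mm / 2 = 183 mm = 18.3 cm
178,814 = 1.118 × 10⁻⁵ × 18.3 × N²
N² = 178,814 / (20.4594 × 10⁻⁵) = 873,994,350
N ≈ √873,994,350 ≈ 29,563.4

≈ 29560 RPM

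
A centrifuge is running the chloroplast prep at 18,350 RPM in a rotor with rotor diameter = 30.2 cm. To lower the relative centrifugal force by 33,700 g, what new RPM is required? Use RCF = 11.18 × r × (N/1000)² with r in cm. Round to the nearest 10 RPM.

11710 RPM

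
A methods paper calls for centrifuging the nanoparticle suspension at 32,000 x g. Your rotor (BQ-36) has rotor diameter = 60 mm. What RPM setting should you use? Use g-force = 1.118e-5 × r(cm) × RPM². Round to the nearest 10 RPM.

r = 60 mm / 2 = 30 mm = 3 cm
32,000 = 1.118 × 10⁻⁵ × 3 × N²
N² = 32,000 / (3.354 × 10⁻⁵) = 954,084,675
N ≈ √954,084,675 ≈ 30,888.3

≈ 30890 RPM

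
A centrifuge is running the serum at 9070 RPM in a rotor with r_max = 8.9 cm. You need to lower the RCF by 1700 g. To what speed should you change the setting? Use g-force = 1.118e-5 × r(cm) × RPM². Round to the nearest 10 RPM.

N₂ ≈ 8070 RPM

Current RCF = 1.118 × 10⁻⁵ × 8.9 × (9070)² = 1.118 × 10⁻⁵ × 8.9 × 82,264,900 ≈ 8,185.5 × g
Target RCF = 8,185.5 − 1,700 = 6,485.5 × g
N² = 6,485.5 / (9.9502 × 10⁻⁵) = 65,179,594
N ≈ √65,179,594 ≈ 8,073.4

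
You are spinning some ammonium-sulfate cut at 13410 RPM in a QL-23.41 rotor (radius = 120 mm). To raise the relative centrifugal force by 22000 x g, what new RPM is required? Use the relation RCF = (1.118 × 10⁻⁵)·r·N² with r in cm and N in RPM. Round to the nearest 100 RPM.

r = 120 mm = 12.0 cm
Current RCF = 1.118 × 10⁻⁵ × 12 × (13410)² = 1.118 × 10⁻⁵ × 12 × 179,828,100 ≈ 24,125.7 × g
Target RCF = 24,125.7 + 22,000 = 46,125.7 × g
N² = 46,125.7 / (13.416 × 10⁻⁵) = 343,811,121
N ≈ √343,811,121 ≈ 18,542.1

18500 RPM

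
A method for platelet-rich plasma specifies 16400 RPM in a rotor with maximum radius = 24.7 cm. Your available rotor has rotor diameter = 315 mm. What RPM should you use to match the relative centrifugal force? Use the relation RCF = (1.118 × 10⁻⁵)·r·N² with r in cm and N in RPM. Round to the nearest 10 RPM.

20540 RPM

RCF = 1.118 × 10⁻⁵ × r × N²
RCF_original = 1.118 × 10⁻⁵ × 24.7 × (16400)² = 1.118 × 10⁻⁵ × 24.7 × 268,960,000 ≈ 74,272.2 × g
Your rotor: r = 315 mm / 2 = 157.5 mm = 15.75 cm
74,272.2 = 1.118 × 10⁻⁵ × 15.75 × N²
N² = 74,272.2 / (17.6085 × 10⁻⁵) = 421,797,427
N ≈ √421,797,427 ≈ 20,537.7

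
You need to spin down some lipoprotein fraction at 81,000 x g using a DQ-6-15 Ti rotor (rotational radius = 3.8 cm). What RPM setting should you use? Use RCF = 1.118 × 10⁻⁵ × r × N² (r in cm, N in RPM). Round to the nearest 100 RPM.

N ≈ 43700 RPM

81,000 = 1.118 × 10⁻⁵ × 3.8 × N²
N² = 81,000 / (4.2484 × 10⁻⁵) = 1,906,600,132
N ≈ √1,906,600,132 ≈ 43,664.6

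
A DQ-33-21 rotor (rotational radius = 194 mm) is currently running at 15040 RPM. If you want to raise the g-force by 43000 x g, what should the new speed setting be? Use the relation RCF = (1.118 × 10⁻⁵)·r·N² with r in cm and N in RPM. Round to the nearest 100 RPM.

N₂ ≈ 20600 RPM

r = 194 mm = 19.4 cm
Current RCF = 1.118 × 10⁻⁵ × 19.4 × (15040)² = 1.118 × 10⁻⁵ × 19.4 × 226,201,600 ≈ 49,061.3 × g
Target RCF = 49,061.3 + 43,000 = 92,061.3 × g
N² = 92,061.3 / (21.6892 × 10⁻⁵) = 424,456,873
N ≈ √424,456,873 ≈ 20,602.4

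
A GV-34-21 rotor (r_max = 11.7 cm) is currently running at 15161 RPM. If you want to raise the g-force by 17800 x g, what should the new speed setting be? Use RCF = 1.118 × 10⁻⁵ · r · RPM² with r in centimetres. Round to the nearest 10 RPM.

N₂ ≈ 19130 RPM

Current RCF = 1.118 × 10⁻⁵ × 11.7 × (15161)² = 1.118 × 10⁻⁵ × 11.7 × 229,855,921 ≈ 30,066.5 × g
Target RCF = 30,066.5 + 17,800 = 47,866.5 × g
N² = 47,866.5 / (13.0806 × 10⁻⁵) = 365,935,049
N ≈ √365,935,049 ≈ 19,129.4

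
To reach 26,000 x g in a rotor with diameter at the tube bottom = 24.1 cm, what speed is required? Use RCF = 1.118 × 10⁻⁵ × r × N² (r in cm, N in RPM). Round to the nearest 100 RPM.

13900 RPM

r = 24.1 / 2 = 12.05 cm
RCF = 1.118 × 10⁻⁵ × r × N²
26,000 = 1.118 × 10⁻⁵ × 12.05 × N²
N² = 26,000 / (13.4719 × 10⁻⁵) = 192,994,307
N ≈ √192,994,307 ≈ 13,892.2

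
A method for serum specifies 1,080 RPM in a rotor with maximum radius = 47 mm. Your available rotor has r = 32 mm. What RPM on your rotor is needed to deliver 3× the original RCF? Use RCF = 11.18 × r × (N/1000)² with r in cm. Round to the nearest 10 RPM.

Original rotor: r = 47 mm = 4.7 cm
RCF_original = 11.18 × 4.7 × (1.08)² = 11.18 × 4.7 × 1.1664 ≈ 61.3 × g
Target RCF = 3 × 61.3 ≈ 183.9 × g
Your rotor: r = 32 mm = 3.2 cm
183.9 = 11.18 × 3.2 × (N/1000)²
(N/1000)² = 183.9 / 35.776 = 5.140318
N = 1000 × √5.140318 ≈ 2,267.2

2270 RPM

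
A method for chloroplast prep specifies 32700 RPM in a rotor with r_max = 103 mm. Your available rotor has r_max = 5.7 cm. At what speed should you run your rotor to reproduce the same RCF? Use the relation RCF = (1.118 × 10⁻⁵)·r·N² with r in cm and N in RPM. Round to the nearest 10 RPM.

43960 RPM

Original rotor: r = 103 mm = 10.3 cm
RCF_original = 1.118 × 10⁻⁵ × 10.3 × (32700)² = 1.118 × 10⁻⁵ × 10.3 × 1,069,290,000 ≈ 123,133 × g
123,133 = 1.118 × 10⁻⁵ × 5.7 × N²
N² = 123,133 / (6.3726 × 10⁻⁵) = 1,932,225,465
N ≈ √1,932,225,465 ≈ 43,957.1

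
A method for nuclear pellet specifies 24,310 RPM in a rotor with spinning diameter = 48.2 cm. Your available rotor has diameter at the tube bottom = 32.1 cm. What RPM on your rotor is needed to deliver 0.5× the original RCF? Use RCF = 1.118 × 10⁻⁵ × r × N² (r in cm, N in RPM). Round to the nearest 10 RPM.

Original rotor: r = 48.2 / 2 = 24.1 cm
RCF = 1.118 × 10⁻⁵ × r × N²
RCF_original = 1.118 × 10⁻⁵ × 24.1 × (24310)² = 1.118 × 10⁻⁵ × 24.1 × 590,976,100 ≈ 159,231.4 × g
Target RCF = 0.5 × 159,231.4 ≈ 79,615.7 × g
Your rotor: r = 32.1 / 2 = 16.05 cm
79,615.7 = 1.118 × 10⁻⁵ × 16.05 × N²
N² = 79,615.7 / (17.9439 × 10⁻⁵) = 443,692,285
N ≈ √443,692,285 ≈ 21,064.0

≈ 21060 RPM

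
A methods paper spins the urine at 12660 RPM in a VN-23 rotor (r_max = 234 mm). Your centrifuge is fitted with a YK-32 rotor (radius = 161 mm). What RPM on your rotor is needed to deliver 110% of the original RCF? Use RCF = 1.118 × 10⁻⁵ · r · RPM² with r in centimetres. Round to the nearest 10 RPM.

Original rotor: r = 234 mm = 23.4 cm
RCF_original = 1.118 × 10⁻⁵ × 23.4 × (12660)² = 1.118 × 10⁻⁵ × 23.4 × 160,275,600 ≈ 41,930 × g
Target RCF = 1.1 × 41,930 ≈ 46,123 × g
Your rotor: r = 161 mm = 16.1 cm
46,123 = 1.118 × 10⁻⁵ × 16.1 × N²
N² = 46,123 / (17.9998 × 10⁻⁵) = 256,241,736
N ≈ √256,241,736 ≈ 16,007.6

≈ 16010 RPM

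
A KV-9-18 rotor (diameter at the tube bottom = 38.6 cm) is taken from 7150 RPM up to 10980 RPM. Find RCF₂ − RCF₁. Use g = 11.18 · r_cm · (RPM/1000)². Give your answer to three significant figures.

r = 38.6 / 2 = 19.3 cm
RCF₁ = 11.18 × 19.3 × (7.15)² = 11.18 × 19.3 × 51.1225 ≈ 11,030.9 × g
RCF₂ = 11.18 × 19.3 × (10.98)² = 11.18 × 19.3 × 120.5604 ≈ 26,013.8 × g
Increase = 26,013.8 − 11,030.9 = 14,982.9

≈ 15000 g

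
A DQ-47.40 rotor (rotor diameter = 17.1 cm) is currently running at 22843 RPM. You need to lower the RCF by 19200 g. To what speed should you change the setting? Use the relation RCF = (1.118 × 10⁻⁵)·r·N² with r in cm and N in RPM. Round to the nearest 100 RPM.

17900 RPM

r = 17.1 / 2 = 8.55 cm
Current RCF = 1.118 × 10⁻⁵ × 8.55 × (22843)² = 1.118 × 10⁻⁵ × 8.55 × 521,802,649 ≈ 49,878.6 × g
Target RCF = 49,878.6 − 19,200 = 30,678.6 × g
N² = 30,678.6 / (9.5589 × 10⁻⁵) = 320,942,786
N ≈ √320,942,786 ≈ 17,914.9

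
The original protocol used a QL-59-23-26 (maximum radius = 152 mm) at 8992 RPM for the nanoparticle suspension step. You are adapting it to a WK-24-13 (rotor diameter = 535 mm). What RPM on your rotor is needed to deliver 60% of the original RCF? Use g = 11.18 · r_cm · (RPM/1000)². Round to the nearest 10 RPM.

≈ 5250 RPM

Original rotor: r = 152 mm = 15.2 cm
RCF = 11.18 × r × (N/1000)²
RCF_original = 11.18 × 15.2 × (8.992)² = 11.18 × 15.2 × 80.856064 ≈ 13,740.4 × g
Target RCF = 0.6 × 13,740.4 ≈ 8,244.2 × g
Your rotor: r = 535 mm / 2 = 267.5 mm = 26.75 cm
8,244.2 = 11.18 × 26.75 × (N/1000)²
(N/1000)² = 8,244.2 / 299.065 = 27.56658
N = 1000 × √27.56658 ≈ 5,250.4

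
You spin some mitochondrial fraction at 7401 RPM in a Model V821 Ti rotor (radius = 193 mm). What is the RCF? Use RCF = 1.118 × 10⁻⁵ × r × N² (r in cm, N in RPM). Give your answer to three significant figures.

r = 193 mm = 19.3 cm
RCF = 1.118 × 10⁻⁵ × 19.3 × (7401)² = 1.118 × 10⁻⁵ × 19.3 × 54,774,801 ≈ 11,819 × g

RCF ≈ 11800 x g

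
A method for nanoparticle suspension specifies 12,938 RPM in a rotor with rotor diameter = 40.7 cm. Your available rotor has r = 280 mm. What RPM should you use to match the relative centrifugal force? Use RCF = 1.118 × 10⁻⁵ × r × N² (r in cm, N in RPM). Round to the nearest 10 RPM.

Original rotor: r = 40.7 / 2 = 20.35 cm
RCF = 1.118 × 10⁻⁵ × r × N²
RCF_original = 1.118 × 10⁻⁵ × 20.35 × (12938)² = 1.118 × 10⁻⁵ × 20.35 × 167,391,844 ≈ 38,083.8 × g
Your rotor: r = 280 mm = 28.0 cm
38,083.8 = 1.118 × 10⁻⁵ × 28 × N²
N² = 38,083.8 / (31.304 × 10⁻⁵) = 121,657,935
N ≈ √121,657,935 ≈ 11,029.9

11030 RPM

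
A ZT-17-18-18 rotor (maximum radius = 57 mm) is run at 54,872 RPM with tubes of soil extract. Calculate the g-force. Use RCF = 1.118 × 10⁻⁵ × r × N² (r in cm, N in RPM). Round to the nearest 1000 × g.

192000 g

r = 57 mm = 5.7 cm
RCF = 1.118 × 10⁻⁵ × 5.7 × (54872)² = 1.118 × 10⁻⁵ × 5.7 × 3,010,936,384 ≈ 191,874.9 × g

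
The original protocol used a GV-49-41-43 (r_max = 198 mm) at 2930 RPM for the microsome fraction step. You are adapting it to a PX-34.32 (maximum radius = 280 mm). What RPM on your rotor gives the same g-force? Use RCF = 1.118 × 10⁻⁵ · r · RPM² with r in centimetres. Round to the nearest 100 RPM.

Original rotor: r = 198 mm = 19.8 cm
RCF = 1.118 × 10⁻⁵ × r × N²
RCF_original = 1.118 × 10⁻⁵ × 19.8 × (2930)² = 1.118 × 10⁻⁵ × 19.8 × 8,584,900 ≈ 1,900.4 × g
Your rotor: r = 280 mm = 28.0 cm
1,900.4 = 1.118 × 10⁻⁵ × 28 × N²
N² = 1,900.4 / (31.304 × 10⁻⁵) = 6,070,790
N ≈ √6,070,790 ≈ 2,463.9

≈ 2500 RPM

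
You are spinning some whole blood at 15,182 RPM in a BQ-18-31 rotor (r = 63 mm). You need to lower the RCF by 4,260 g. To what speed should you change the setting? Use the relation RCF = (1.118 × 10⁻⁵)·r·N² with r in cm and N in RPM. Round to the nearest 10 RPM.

13040 RPM

r = 63 mm = 6.3 cm
Current RCF = 1.118 × 10⁻⁵ × 6.3 × (15182)² = 1.118 × 10⁻⁵ × 6.3 × 230,493,124 ≈ 16,234.6 × g
Target RCF = 16,234.6 − 4,260 = 11,974.6 × g
N² = 11,974.6 / (7.0434 × 10⁻⁵) = 170,011,642
N ≈ √170,011,642 ≈ 13,038.9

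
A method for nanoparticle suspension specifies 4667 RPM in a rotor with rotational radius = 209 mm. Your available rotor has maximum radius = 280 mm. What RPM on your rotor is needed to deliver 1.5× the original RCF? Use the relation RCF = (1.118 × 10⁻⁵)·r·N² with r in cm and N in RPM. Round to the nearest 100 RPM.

Original rotor: r = 209 mm = 20.9 cm
RCF_original = 1.118 × 10⁻⁵ × 20.9 × (4667)² = 1.118 × 10⁻⁵ × 20.9 × 21,780,889 ≈ 5,089.4 × g
Target RCF = 1.5 × 5,089.4 ≈ 7,634.1 × g
Your rotor: r = 280 mm = 28.0 cm
7,634.1 = 1.118 × 10⁻⁵ × 28 × N²
N² = 7,634.1 / (31.304 × 10⁻⁵) = 24,386,979
N ≈ √24,386,979 ≈ 4,938.3

≈ 4900 RPM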